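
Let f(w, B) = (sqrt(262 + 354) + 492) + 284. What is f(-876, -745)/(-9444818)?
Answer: -388/4722409 - sqrt(154)/4722409 ≈ -8.4789e-5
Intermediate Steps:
f(w, B) = 776 + 2*sqrt(154) (f(w, B) = (sqrt(616) + 492) + 284 = (2*sqrt(154) + 492) + 284 = (492 + 2*sqrt(154)) + 284 = 776 + 2*sqrt(154))
f(-876, -745)/(-9444818) = (776 + 2*sqrt(154))/(-9444818) = (776 + 2*sqrt(154))*(-1/9444818) = -388/4722409 - sqrt(154)/4722409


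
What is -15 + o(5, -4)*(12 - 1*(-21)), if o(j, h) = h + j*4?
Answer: 513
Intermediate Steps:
o(j, h) = h + 4*j
-15 + o(5, -4)*(12 - 1*(-21)) = -15 + (-4 + 4*5)*(12 - 1*(-21)) = -15 + (-4 + 20)*(12 + 21) = -15 + 16*33 = -15 + 528 = 513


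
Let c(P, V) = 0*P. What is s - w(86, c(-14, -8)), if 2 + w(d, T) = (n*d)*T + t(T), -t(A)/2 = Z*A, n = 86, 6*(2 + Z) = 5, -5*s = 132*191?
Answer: -25202/5 ≈ -5040.4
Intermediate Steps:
c(P, V) = 0
s = -25212/5 (s = -132*191/5 = -1/5*25212 = -25212/5 ≈ -5042.4)
Z = -7/6 (Z = -2 + (1/6)*5 = -2 + 5/6 = -7/6 ≈ -1.1667)
t(A) = 7*A/3 (t(A) = -(-7)*A/3 = 7*A/3)
w(d, T) = -2 + 7*T/3 + 86*T*d (w(d, T) = -2 + ((86*d)*T + 7*T/3) = -2 + (86*T*d + 7*T/3) = -2 + (7*T/3 + 86*T*d) = -2 + 7*T/3 + 86*T*d)
s - w(86, c(-14, -8)) = -25212/5 - (-2 + (7/3)*0 + 86*0*86) = -25212/5 - (-2 + 0 + 0) = -25212/5 - 1*(-2) = -25212/5 + 2 = -25202/5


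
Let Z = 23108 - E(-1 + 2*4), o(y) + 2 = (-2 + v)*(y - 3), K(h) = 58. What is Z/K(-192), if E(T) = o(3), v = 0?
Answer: 11555/29 ≈ 398.45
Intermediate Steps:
o(y) = 4 - 2*y (o(y) = -2 + (-2 + 0)*(y - 3) = -2 - 2*(-3 + y) = -2 + (6 - 2*y) = 4 - 2*y)
E(T) = -2 (E(T) = 4 - 2*3 = 4 - 6 = -2)
Z = 23110 (Z = 23108 - 1*(-2) = 23108 + 2 = 23110)
Z/K(-192) = 23110/58 = 23110*(1/58) = 11555/29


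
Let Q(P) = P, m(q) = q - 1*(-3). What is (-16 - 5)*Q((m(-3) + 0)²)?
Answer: 0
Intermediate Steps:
m(q) = 3 + q (m(q) = q + 3 = 3 + q)
(-16 - 5)*Q((m(-3) + 0)²) = (-16 - 5)*((3 - 3) + 0)² = -21*(0 + 0)² = -21*0² = -21*0 = 0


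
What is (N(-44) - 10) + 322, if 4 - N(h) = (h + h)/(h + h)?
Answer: 315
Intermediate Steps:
N(h) = 3 (N(h) = 4 - (h + h)/(h + h) = 4 - 2*h/(2*h) = 4 - 2*h*1/(2*h) = 4 - 1*1 = 4 - 1 = 3)
(N(-44) - 10) + 322 = (3 - 10) + 322 = -7 + 322 = 315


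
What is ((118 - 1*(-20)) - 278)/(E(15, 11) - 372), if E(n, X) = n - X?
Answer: 35/92 ≈ 0.38043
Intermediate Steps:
((118 - 1*(-20)) - 278)/(E(15, 11) - 372) = ((118 - 1*(-20)) - 278)/((15 - 1*11) - 372) = ((118 + 20) - 278)/((15 - 11) - 372) = (138 - 278)/(4 - 372) = -140/(-368) = -140*(-1/368) = 35/92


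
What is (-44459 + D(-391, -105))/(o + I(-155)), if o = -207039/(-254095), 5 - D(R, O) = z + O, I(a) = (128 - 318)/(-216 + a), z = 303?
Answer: -4209310327740/125089519 ≈ -33650.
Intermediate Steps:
I(a) = -190/(-216 + a)
D(R, O) = -298 - O (D(R, O) = 5 - (303 + O) = 5 + (-303 - O) = -298 - O)
o = 207039/254095 (o = -207039*(-1/254095) = 207039/254095 ≈ 0.81481)
(-44459 + D(-391, -105))/(o + I(-155)) = (-44459 + (-298 - 1*(-105)))/(207039/254095 - 190/(-216 - 155)) = (-44459 + (-298 + 105))/(207039/254095 - 190/(-371)) = (-44459 - 193)/(207039/254095 - 190*(-1/371)) = -44652/(207039/254095 + 190/371) = -44652/125089519/94269245 = -44652*94269245/125089519 = -4209310327740/125089519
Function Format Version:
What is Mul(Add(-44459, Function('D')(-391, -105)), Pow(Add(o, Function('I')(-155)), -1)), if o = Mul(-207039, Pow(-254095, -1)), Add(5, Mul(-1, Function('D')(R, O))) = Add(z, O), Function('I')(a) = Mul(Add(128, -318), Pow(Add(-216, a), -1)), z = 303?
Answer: Rational(-4209310327740, 125089519) ≈ -33650.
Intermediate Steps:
Function('I')(a) = Mul(-190, Pow(Add(-216, a), -1))
Function('D')(R, O) = Add(-298, Mul(-1, O)) (Function('D')(R, O) = Add(5, Mul(-1, Add(303, O))) = Add(5, Add(-303, Mul(-1, O))) = Add(-298, Mul(-1, O)))
o = Rational(207039, 254095) (o = Mul(-207039, Rational(-1, 254095)) = Rational(207039, 254095) ≈ 0.81481)
Mul(Add(-44459, Function('D')(-391, -105)), Pow(Add(o, Function('I')(-155)), -1)) = Mul(Add(-44459, Add(-298, Mul(-1, -105))), Pow(Add(Rational(207039, 254095), Mul(-190, Pow(Add(-216, -155), -1))), -1)) = Mul(Add(-44459, Add(-298, 105)), Pow(Add(Rational(207039, 254095), Mul(-190, Pow(-371, -1))), -1)) = Mul(Add(-44459, -193), Pow(Add(Rational(207039, 254095), Mul(-190, Rational(-1, 371))), -1)) = Mul(-44652, Pow(Add(Rational(207039, 254095), Rational(190, 371)), -1)) = Mul(-44652, Pow(Rational(125089519, 94269245), -1)) = Mul(-44652, Rational(94269245, 125089519)) = Rational(-4209310327740, 125089519)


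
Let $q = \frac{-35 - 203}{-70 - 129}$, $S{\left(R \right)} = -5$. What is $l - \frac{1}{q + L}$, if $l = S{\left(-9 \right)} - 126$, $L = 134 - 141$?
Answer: $- \frac{151106}{1155} \approx -130.83$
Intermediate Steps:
$q = \frac{238}{199}$ ($q = - \frac{238}{-199} = \left(-238\right) \left(- \frac{1}{199}\right) = \frac{238}{199} \approx 1.196$)
$L = -7$
$l = -131$ ($l = -5 - 126 = -131$)
$l - \frac{1}{q + L} = -131 - \frac{1}{\frac{238}{199} - 7} = -131 - \frac{1}{- \frac{1155}{199}} = -131 - - \frac{199}{1155} = -131 + \frac{199}{1155} = - \frac{151106}{1155}$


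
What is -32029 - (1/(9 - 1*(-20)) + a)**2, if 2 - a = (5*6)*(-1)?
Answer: -27799430/841 ≈ -33055.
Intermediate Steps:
a = 32 (a = 2 - 5*6*(-1) = 2 - 30*(-1) = 2 - 1*(-30) = 2 + 30 = 32)
-32029 - (1/(9 - 1*(-20)) + a)**2 = -32029 - (1/(9 - 1*(-20)) + 32)**2 = -32029 - (1/(9 + 20) + 32)**2 = -32029 - (1/29 + 32)**2 = -32029 - (929/29)**2 = -32029 - 1*863041/841 = -32029 - 863041/841 = -27799430/841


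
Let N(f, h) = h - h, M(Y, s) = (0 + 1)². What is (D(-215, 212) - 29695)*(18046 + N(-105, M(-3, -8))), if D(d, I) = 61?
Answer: -534775164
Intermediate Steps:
M(Y, s) = 1 (M(Y, s) = 1² = 1)
N(f, h) = 0
(D(-215, 212) - 29695)*(18046 + N(-105, M(-3, -8))) = (61 - 29695)*(18046 + 0) = -29634*18046 = -534775164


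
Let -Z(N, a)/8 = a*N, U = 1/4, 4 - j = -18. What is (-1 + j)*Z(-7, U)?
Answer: 294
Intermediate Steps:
j = 22 (j = 4 - 1*(-18) = 4 + 18 = 22)
U = 1/4 ≈ 0.25000
Z(N, a) = -8*N*a (Z(N, a) = -8*a*N = -8*N*a)
(-1 + j)*Z(-7, U) = (-1 + 22)*(-8*(-7)*1/4) = 21*14 = 294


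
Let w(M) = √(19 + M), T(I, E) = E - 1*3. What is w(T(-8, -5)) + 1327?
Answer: 1327 + √11 ≈ 1330.3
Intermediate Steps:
T(I, E) = -3 + E (T(I, E) = E - 3 = -3 + E)
w(T(-8, -5)) + 1327 = √(19 + (-3 - 5)) + 1327 = √(19 - 8) + 1327 = √11 + 1327 = 1327 + √11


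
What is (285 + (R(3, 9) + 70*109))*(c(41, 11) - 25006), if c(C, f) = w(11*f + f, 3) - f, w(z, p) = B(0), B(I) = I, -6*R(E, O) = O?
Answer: -395944059/2 ≈ -1.9797e+8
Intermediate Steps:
R(E, O) = -O/6
w(z, p) = 0
c(C, f) = -f (c(C, f) = 0 - f = -f)
(285 + (R(3, 9) + 70*109))*(c(41, 11) - 25006) = (285 + (-⅙*9 + 70*109))*(-1*11 - 25006) = (285 + (-3/2 + 7630))*(-11 - 25006) = (285 + 15257/2)*(-25017) = (15827/2)*(-25017) = -395944059/2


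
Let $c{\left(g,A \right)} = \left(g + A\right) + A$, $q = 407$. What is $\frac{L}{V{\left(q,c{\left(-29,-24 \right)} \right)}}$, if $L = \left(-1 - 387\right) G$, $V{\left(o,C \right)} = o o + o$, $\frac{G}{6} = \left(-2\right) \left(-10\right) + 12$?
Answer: $- \frac{3104}{6919} \approx -0.44862$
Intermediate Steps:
$c{\left(g,A \right)} = g + 2 A$ ($c{\left(g,A \right)} = \left(A + g\right) + A = g + 2 A$)
$G = 192$ ($G = 6 \left(\left(-2\right) \left(-10\right) + 12\right) = 6 \left(20 + 12\right) = 6 \cdot 32 = 192$)
$V{\left(o,C \right)} = o + o^{2}$ ($V{\left(o,C \right)} = o^{2} + o = o + o^{2}$)
$L = -74496$ ($L = \left(-1 - 387\right) 192 = \left(-388\right) 192 = -74496$)
$\frac{L}{V{\left(q,c{\left(-29,-24 \right)} \right)}} = - \frac{74496}{407 \left(1 + 407\right)} = - \frac{74496}{407 \cdot 408} = - \frac{74496}{166056} = \left(-74496\right) \frac{1}{166056} = - \frac{3104}{6919}$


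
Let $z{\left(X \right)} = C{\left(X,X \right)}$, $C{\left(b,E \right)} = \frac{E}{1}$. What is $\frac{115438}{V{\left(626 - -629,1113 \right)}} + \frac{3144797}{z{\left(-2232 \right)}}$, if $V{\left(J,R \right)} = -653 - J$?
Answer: $- \frac{57943799}{39432} \approx -1469.5$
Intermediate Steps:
$C{\left(b,E \right)} = E$ ($C{\left(b,E \right)} = E 1 = E$)
$z{\left(X \right)} = X$
$\frac{115438}{V{\left(626 - -629,1113 \right)}} + \frac{3144797}{z{\left(-2232 \right)}} = \frac{115438}{-653 - \left(626 - -629\right)} + \frac{3144797}{-2232} = \frac{115438}{-653 - \left(626 + 629\right)} + 3144797 \left(- \frac{1}{2232}\right) = \frac{115438}{-653 - 1255} - \frac{3144797}{2232} = \frac{115438}{-1908} - \frac{3144797}{2232} = 115438 \left(- \frac{1}{1908}\right) - \frac{3144797}{2232} = - \frac{57719}{954} - \frac{3144797}{2232} = - \frac{57943799}{39432}$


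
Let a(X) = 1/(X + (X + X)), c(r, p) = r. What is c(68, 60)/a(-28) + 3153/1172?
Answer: -6691311/1172 ≈ -5709.3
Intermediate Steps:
a(X) = 1/(3*X) (a(X) = 1/(X + 2*X) = 1/(3*X))
c(68, 60)/a(-28) + 3153/1172 = 68/(((⅓)/(-28))) + 3153/1172 = 68/(((⅓)*(-1/28))) + 3153*(1/1172) = 68/(-1/84) + 3153/1172 = 68*(-84) + 3153/1172 = -5712 + 3153/1172 = -6691311/1172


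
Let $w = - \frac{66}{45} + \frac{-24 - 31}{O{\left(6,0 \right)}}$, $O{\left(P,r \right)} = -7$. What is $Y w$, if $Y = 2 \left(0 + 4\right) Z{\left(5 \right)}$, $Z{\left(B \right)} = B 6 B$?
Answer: $\frac{53680}{7} \approx 7668.6$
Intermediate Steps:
$Z{\left(B \right)} = 6 B^{2}$ ($Z{\left(B \right)} = 6 B B = 6 B^{2}$)
$Y = 1200$ ($Y = 2 \left(0 + 4\right) 6 \cdot 5^{2} = 2 \cdot 4 \cdot 6 \cdot 25 = 8 \cdot 150 = 1200$)
$w = \frac{671}{105}$ ($w = - \frac{66}{45} + \frac{-24 - 31}{-7} = \left(-66\right) \frac{1}{45} - - \frac{55}{7} = - \frac{22}{15} + \frac{55}{7} = \frac{671}{105} \approx 6.3905$)
$Y w = 1200 \cdot \frac{671}{105} = \frac{53680}{7}$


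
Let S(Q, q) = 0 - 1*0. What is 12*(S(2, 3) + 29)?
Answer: 348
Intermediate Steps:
S(Q, q) = 0 (S(Q, q) = 0 + 0 = 0)
12*(S(2, 3) + 29) = 12*(0 + 29) = 12*29 = 348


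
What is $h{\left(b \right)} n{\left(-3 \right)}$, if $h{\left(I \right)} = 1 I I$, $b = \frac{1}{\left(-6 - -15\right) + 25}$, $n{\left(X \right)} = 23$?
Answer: $\frac{23}{1156} \approx 0.019896$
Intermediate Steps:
$b = \frac{1}{34}$ ($b = \frac{1}{\left(-6 + 15\right) + 25} = \frac{1}{9 + 25} = \frac{1}{34} \approx 0.029412$)
$h{\left(I \right)} = I^{2}$ ($h{\left(I \right)} = I I = I^{2}$)
$h{\left(b \right)} n{\left(-3 \right)} = \left(\frac{1}{34}\right)^{2} \cdot 23 = \frac{1}{1156} \cdot 23 = \frac{23}{1156}$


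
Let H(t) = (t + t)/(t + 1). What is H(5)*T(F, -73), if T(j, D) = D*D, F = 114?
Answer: 26645/3 ≈ 8881.7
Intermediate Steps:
H(t) = 2*t/(1 + t) (H(t) = (2*t)/(1 + t) = 2*t/(1 + t))
T(j, D) = D²
H(5)*T(F, -73) = (2*5/(1 + 5))*(-73)² = (2*5/6)*5329 = (2*5*(⅙))*5329 = (5/3)*5329 = 26645/3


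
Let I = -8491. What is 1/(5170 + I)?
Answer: -1/3321 ≈ -0.00030111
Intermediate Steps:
1/(5170 + I) = 1/(5170 - 8491) = 1/(-3321) = -1/3321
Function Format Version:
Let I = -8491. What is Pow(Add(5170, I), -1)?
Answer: Rational(-1, 3321) ≈ -0.00030111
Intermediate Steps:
Pow(Add(5170, I), -1) = Pow(Add(5170, -8491), -1) = Pow(-3321, -1) = Rational(-1, 3321)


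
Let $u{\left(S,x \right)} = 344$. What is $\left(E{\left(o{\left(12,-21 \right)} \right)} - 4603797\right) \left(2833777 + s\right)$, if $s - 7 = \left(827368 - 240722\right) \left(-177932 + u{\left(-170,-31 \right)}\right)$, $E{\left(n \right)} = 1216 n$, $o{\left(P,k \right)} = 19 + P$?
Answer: $475689352412286464$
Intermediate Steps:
$s = -104181289841$ ($s = 7 + \left(827368 - 240722\right) \left(-177932 + 344\right) = 7 + 586646 \left(-177588\right) = 7 - 104181289848 = -104181289841$)
$\left(E{\left(o{\left(12,-21 \right)} \right)} - 4603797\right) \left(2833777 + s\right) = \left(1216 \left(19 + 12\right) - 4603797\right) \left(2833777 - 104181289841\right) = \left(1216 \cdot 31 - 4603797\right) \left(-104178456064\right) = \left(37696 - 4603797\right) \left(-104178456064\right) = \left(-4566101\right) \left(-104178456064\right) = 475689352412286464$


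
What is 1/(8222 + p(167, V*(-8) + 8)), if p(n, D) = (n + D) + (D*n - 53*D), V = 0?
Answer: 1/9309 ≈ 0.00010742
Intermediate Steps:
p(n, D) = n - 52*D + D*n (p(n, D) = (D + n) + (-53*D + D*n) = n - 52*D + D*n)
1/(8222 + p(167, V*(-8) + 8)) = 1/(8222 + (167 - 52*(0*(-8) + 8) + (0*(-8) + 8)*167)) = 1/(8222 + (167 - 52*(0 + 8) + (0 + 8)*167)) = 1/(8222 + (167 - 52*8 + 8*167)) = 1/(8222 + (167 - 416 + 1336)) = 1/(8222 + 1087) = 1/9309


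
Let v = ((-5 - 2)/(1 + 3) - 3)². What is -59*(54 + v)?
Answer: -72275/16 ≈ -4517.2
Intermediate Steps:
v = 361/16 (v = (-7/4 - 3)² = (-19/4)² = 361/16 ≈ 22.563)
-59*(54 + v) = -59*(54 + 361/16) = -59*1225/16 = -72275/16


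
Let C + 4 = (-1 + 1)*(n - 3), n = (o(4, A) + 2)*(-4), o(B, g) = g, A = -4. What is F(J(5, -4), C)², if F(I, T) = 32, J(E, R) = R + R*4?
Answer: 1024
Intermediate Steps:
n = 8 (n = (-4 + 2)*(-4) = -2*(-4) = 8)
J(E, R) = 5*R (J(E, R) = R + 4*R = 5*R)
C = -4 (C = -4 + (-1 + 1)*(8 - 3) = -4 + 0*5 = -4 + 0 = -4)
F(J(5, -4), C)² = 32² = 1024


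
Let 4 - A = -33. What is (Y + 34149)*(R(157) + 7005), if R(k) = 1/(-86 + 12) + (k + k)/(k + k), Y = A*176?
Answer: 21080410823/74 ≈ 2.8487e+8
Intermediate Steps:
A = 37 (A = 4 - 1*(-33) = 4 + 33 = 37)
Y = 6512 (Y = 37*176 = 6512)
R(k) = 73/74 (R(k) = 1/(-74) + (2*k)/((2*k)) = -1/74 + (2*k)*(1/(2*k)) = -1/74 + 1 = 73/74)
(Y + 34149)*(R(157) + 7005) = (6512 + 34149)*(73/74 + 7005) = 40661*(518443/74) = 21080410823/74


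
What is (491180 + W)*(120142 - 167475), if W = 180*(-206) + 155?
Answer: -21501251915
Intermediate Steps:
W = -36925 (W = -37080 + 155 = -36925)
(491180 + W)*(120142 - 167475) = (491180 - 36925)*(120142 - 167475) = 454255*(-47333) = -21501251915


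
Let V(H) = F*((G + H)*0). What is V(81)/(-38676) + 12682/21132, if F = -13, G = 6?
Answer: 6341/10566 ≈ 0.60013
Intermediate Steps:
V(H) = 0 (V(H) = -13*(6 + H)*0 = -13*0 = 0)
V(81)/(-38676) + 12682/21132 = 0/(-38676) + 12682/21132 = 0*(-1/38676) + 12682*(1/21132) = 0 + 6341/10566 = 6341/10566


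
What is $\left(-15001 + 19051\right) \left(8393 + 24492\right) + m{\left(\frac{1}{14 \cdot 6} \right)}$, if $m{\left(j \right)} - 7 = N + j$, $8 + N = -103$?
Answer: $\frac{11187468265}{84} \approx 1.3318 \cdot 10^{8}$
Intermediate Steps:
$N = -111$ ($N = -8 - 103 = -111$)
$m{\left(j \right)} = -104 + j$ ($m{\left(j \right)} = 7 + \left(-111 + j\right) = -104 + j$)
$\left(-15001 + 19051\right) \left(8393 + 24492\right) + m{\left(\frac{1}{14 \cdot 6} \right)} = \left(-15001 + 19051\right) \left(8393 + 24492\right) - \left(104 - \frac{1}{14 \cdot 6}\right) = 4050 \cdot 32885 - \left(104 - \frac{1}{84}\right) = 133184250 + \left(-104 + \frac{1}{84}\right) = 133184250 - \frac{8735}{84} = \frac{11187468265}{84}$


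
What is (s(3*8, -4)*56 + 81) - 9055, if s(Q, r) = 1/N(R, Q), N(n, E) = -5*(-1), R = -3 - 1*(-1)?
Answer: -44814/5 ≈ -8962.8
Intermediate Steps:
R = -2 (R = -3 + 1 = -2)
N(n, E) = 5
s(Q, r) = ⅕ (s(Q, r) = 1/5 = ⅕)
(s(3*8, -4)*56 + 81) - 9055 = ((⅕)*56 + 81) - 9055 = (56/5 + 81) - 9055 = 461/5 - 9055 = -44814/5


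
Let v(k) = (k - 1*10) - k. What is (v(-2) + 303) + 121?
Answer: 414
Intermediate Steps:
v(k) = -10 (v(k) = (k - 10) - k = (-10 + k) - k = -10)
(v(-2) + 303) + 121 = (-10 + 303) + 121 = 293 + 121 = 414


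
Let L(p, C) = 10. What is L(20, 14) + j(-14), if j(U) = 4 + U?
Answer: 0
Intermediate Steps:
L(20, 14) + j(-14) = 10 + (4 - 14) = 10 - 10 = 0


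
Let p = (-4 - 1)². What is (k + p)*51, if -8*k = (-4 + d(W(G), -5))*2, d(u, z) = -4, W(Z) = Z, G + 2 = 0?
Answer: 1377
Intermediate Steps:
G = -2 (G = -2 + 0 = -2)
p = 25 (p = (-5)² = 25)
k = 2 (k = -(-4 - 4)*2/8 = -(-1)*2 = -⅛*(-16) = 2)
(k + p)*51 = (2 + 25)*51 = 27*51 = 1377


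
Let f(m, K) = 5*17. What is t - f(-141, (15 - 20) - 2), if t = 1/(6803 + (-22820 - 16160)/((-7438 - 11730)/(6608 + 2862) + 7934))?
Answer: -10851160450312/127660932109 ≈ -85.000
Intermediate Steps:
f(m, K) = 85
t = 18778953/127660932109 (t = 1/(6803 - 38980/(-19168/9470 + 7934)) = 1/(6803 - 38980/(-19168*1/9470 + 7934)) = 1/(6803 - 38980/(-9584/4735 + 7934)) = 1/(6803 - 38980/37557906/4735) = 1/(6803 - 38980*4735/37557906) = 1/(6803 - 92285150/18778953) = 1/(127660932109/18778953) = 18778953/127660932109 ≈ 0.00014710)
t - f(-141, (15 - 20) - 2) = 18778953/127660932109 - 1*85 = 18778953/127660932109 - 85 = -10851160450312/127660932109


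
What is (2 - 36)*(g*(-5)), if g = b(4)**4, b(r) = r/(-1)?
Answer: 43520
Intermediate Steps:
b(r) = -r (b(r) = r*(-1) = -r)
g = 256 (g = (-1*4)**4 = (-4)**4 = 256)
(2 - 36)*(g*(-5)) = (2 - 36)*(256*(-5)) = -34*(-1280) = 43520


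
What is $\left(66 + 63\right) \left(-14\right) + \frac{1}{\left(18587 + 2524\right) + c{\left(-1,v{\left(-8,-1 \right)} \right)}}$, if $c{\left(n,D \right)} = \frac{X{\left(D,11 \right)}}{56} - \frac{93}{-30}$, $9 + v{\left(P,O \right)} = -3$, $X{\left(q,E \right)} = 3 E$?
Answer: $- \frac{10677275798}{5912113} \approx -1806.0$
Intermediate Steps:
$v{\left(P,O \right)} = -12$ ($v{\left(P,O \right)} = -9 - 3 = -12$)
$c{\left(n,D \right)} = \frac{1033}{280}$ ($c{\left(n,D \right)} = \frac{3 \cdot 11}{56} - \frac{93}{-30} = 33 \cdot \frac{1}{56} - - \frac{31}{10} = \frac{33}{56} + \frac{31}{10} = \frac{1033}{280}$)
$\left(66 + 63\right) \left(-14\right) + \frac{1}{\left(18587 + 2524\right) + c{\left(-1,v{\left(-8,-1 \right)} \right)}} = \left(66 + 63\right) \left(-14\right) + \frac{1}{\left(18587 + 2524\right) + \frac{1033}{280}} = 129 \left(-14\right) + \frac{1}{21111 + \frac{1033}{280}} = -1806 + \frac{1}{\frac{5912113}{280}} = -1806 + \frac{280}{5912113} = - \frac{10677275798}{5912113}$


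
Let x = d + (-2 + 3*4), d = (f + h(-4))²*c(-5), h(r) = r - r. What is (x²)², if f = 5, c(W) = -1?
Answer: 50625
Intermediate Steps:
h(r) = 0
d = -25 (d = (5 + 0)²*(-1) = 5²*(-1) = 25*(-1) = -25)
x = -15 (x = -25 + (-2 + 3*4) = -25 + (-2 + 12) = -25 + 10 = -15)
(x²)² = ((-15)²)² = 225² = 50625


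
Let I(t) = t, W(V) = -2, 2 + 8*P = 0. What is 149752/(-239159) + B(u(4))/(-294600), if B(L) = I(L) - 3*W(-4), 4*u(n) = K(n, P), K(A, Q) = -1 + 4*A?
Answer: -58825694667/93941655200 ≈ -0.62619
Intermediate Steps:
P = -¼ (P = -¼ + (⅛)*0 = -¼ + 0 = -¼ ≈ -0.25000)
u(n) = -¼ + n (u(n) = (-1 + 4*n)/4 = -¼ + n)
B(L) = 6 + L (B(L) = L - 3*(-2) = L + 6 = 6 + L)
149752/(-239159) + B(u(4))/(-294600) = 149752/(-239159) + (6 + (-¼ + 4))/(-294600) = 149752*(-1/239159) + (6 + 15/4)*(-1/294600) = -149752/239159 + (39/4)*(-1/294600) = -149752/239159 - 13/392800 = -58825694667/93941655200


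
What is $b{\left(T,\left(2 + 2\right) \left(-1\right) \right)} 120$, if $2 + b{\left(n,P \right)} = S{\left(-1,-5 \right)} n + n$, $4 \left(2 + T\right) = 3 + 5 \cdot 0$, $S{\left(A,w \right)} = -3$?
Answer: $60$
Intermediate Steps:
$T = - \frac{5}{4}$ ($T = -2 + \frac{3 + 5 \cdot 0}{4} = -2 + \frac{3 + 0}{4} = -2 + \frac{1}{4} \cdot 3 = -2 + \frac{3}{4} = - \frac{5}{4} \approx -1.25$)
$b{\left(n,P \right)} = -2 - 2 n$ ($b{\left(n,P \right)} = -2 + \left(- 3 n + n\right) = -2 - 2 n$)
$b{\left(T,\left(2 + 2\right) \left(-1\right) \right)} 120 = \left(-2 - - \frac{5}{2}\right) 120 = \left(-2 + \frac{5}{2}\right) 120 = \frac{1}{2} \cdot 120 = 60$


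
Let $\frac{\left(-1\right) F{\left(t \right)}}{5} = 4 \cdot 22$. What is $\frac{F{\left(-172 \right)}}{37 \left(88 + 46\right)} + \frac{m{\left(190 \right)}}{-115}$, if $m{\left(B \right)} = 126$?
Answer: $- \frac{337654}{285085} \approx -1.1844$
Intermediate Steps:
$F{\left(t \right)} = -440$ ($F{\left(t \right)} = - 5 \cdot 4 \cdot 22 = \left(-5\right) 88 = -440$)
$\frac{F{\left(-172 \right)}}{37 \left(88 + 46\right)} + \frac{m{\left(190 \right)}}{-115} = - \frac{440}{37 \left(88 + 46\right)} + \frac{126}{-115} = - \frac{440}{37 \cdot 134} + 126 \left(- \frac{1}{115}\right) = - \frac{440}{4958} - \frac{126}{115} = \left(-440\right) \frac{1}{4958} - \frac{126}{115} = - \frac{220}{2479} - \frac{126}{115} = - \frac{337654}{285085}$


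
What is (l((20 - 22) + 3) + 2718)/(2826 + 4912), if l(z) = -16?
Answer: 1351/3869 ≈ 0.34919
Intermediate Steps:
(l((20 - 22) + 3) + 2718)/(2826 + 4912) = (-16 + 2718)/(2826 + 4912) = 2702/7738 = 2702*(1/7738) = 1351/3869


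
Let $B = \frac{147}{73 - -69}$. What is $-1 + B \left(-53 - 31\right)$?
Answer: $- \frac{6245}{71} \approx -87.958$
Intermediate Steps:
$B = \frac{147}{142}$ ($B = \frac{147}{73 + 69} = \frac{147}{142} \approx 1.0352$)
$-1 + B \left(-53 - 31\right) = -1 + \frac{147 \left(-53 - 31\right)}{142} = -1 + \frac{147}{142} \left(-84\right) = -1 - \frac{6174}{71} = - \frac{6245}{71}$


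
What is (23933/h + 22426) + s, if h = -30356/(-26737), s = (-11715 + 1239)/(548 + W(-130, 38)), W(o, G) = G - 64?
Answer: 38281480841/880324 ≈ 43486.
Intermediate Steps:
W(o, G) = -64 + G
s = -582/29 (s = (-11715 + 1239)/(548 + (-64 + 38)) = -10476/(548 - 26) = -10476/522 = -10476*1/522 = -582/29 ≈ -20.069)
h = 30356/26737 (h = -30356*(-1/26737) = 30356/26737 ≈ 1.1354)
(23933/h + 22426) + s = (23933/(30356/26737) + 22426) - 582/29 = (23933*(26737/30356) + 22426) - 582/29 = (639896621/30356 + 22426) - 582/29 = 1320660277/30356 - 582/29 = 38281480841/880324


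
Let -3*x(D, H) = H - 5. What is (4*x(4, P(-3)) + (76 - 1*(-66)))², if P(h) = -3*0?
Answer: 198916/9 ≈ 22102.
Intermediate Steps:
P(h) = 0
x(D, H) = 5/3 - H/3 (x(D, H) = -(H - 5)/3 = -(-5 + H)/3 = 5/3 - H/3)
(4*x(4, P(-3)) + (76 - 1*(-66)))² = (4*(5/3 - ⅓*0) + (76 - 1*(-66)))² = (4*(5/3 + 0) + (76 + 66))² = (4*(5/3) + 142)² = (20/3 + 142)² = (446/3)² = 198916/9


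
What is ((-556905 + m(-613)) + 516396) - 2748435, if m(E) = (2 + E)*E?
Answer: -2414401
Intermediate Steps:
m(E) = E*(2 + E)
((-556905 + m(-613)) + 516396) - 2748435 = ((-556905 - 613*(2 - 613)) + 516396) - 2748435 = ((-556905 - 613*(-611)) + 516396) - 2748435 = ((-556905 + 374543) + 516396) - 2748435 = (-182362 + 516396) - 2748435 = 334034 - 2748435 = -2414401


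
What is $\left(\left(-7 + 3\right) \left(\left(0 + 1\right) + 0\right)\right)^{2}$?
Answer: $16$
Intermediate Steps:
$\left(\left(-7 + 3\right) \left(\left(0 + 1\right) + 0\right)\right)^{2} = \left(- 4 \left(1 + 0\right)\right)^{2} = \left(\left(-4\right) 1\right)^{2} = \left(-4\right)^{2} = 16$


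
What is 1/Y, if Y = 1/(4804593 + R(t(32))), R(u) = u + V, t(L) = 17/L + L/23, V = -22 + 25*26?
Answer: 3536644071/736 ≈ 4.8052e+6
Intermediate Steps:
V = 628 (V = -22 + 650 = 628)
t(L) = 17/L + L/23 (t(L) = 17/L + L*(1/23) = 17/L + L/23)
R(u) = 628 + u (R(u) = u + 628 = 628 + u)
Y = 736/3536644071 (Y = 1/(4804593 + (628 + (17/32 + (1/23)*32))) = 1/(4804593 + (628 + (17*(1/32) + 32/23))) = 1/(4804593 + (628 + (17/32 + 32/23))) = 1/(4804593 + (628 + 1415/736)) = 1/(4804593 + 463623/736) = 1/(3536644071/736) = 736/3536644071 ≈ 2.0811e-7)
1/Y = 1/(736/3536644071) = 3536644071/736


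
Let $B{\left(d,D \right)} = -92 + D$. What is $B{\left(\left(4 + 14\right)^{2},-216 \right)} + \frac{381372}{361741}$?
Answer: $- \frac{111034856}{361741} \approx -306.95$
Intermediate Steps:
$B{\left(\left(4 + 14\right)^{2},-216 \right)} + \frac{381372}{361741} = \left(-92 - 216\right) + \frac{381372}{361741} = -308 + 381372 \cdot \frac{1}{361741} = -308 + \frac{381372}{361741} = - \frac{111034856}{361741}$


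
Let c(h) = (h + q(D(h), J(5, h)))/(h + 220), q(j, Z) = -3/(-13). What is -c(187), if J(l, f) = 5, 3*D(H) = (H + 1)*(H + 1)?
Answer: -2434/5291 ≈ -0.46003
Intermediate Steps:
D(H) = (1 + H)²/3 (D(H) = ((H + 1)*(H + 1))/3 = ((1 + H)*(1 + H))/3 = (1 + H)²/3)
q(j, Z) = 3/13 (q(j, Z) = -3*(-1/13) = 3/13)
c(h) = (3/13 + h)/(220 + h) (c(h) = (h + 3/13)/(h + 220) = (3/13 + h)/(220 + h))
-c(187) = -(3/13 + 187)/(220 + 187) = -2434/(407*13) = -1*2434/5291 = -2434/5291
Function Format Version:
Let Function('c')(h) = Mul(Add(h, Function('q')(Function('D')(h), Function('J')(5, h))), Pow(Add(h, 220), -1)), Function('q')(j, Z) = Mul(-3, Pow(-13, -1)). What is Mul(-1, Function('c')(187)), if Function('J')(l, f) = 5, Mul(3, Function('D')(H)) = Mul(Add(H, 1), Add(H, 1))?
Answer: Rational(-2434, 5291) ≈ -0.46003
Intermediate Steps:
Function('D')(H) = Mul(Rational(1, 3), Pow(Add(1, H), 2)) (Function('D')(H) = Mul(Rational(1, 3), Mul(Add(H, 1), Add(H, 1))) = Mul(Rational(1, 3), Mul(Add(1, H), Add(1, H))) = Mul(Rational(1, 3), Pow(Add(1, H), 2)))
Function('q')(j, Z) = Rational(3, 13) (Function('q')(j, Z) = Mul(-3, Rational(-1, 13)) = Rational(3, 13))
Function('c')(h) = Mul(Pow(Add(220, h), -1), Add(Rational(3, 13), h)) (Function('c')(h) = Mul(Add(h, Rational(3, 13)), Pow(Add(h, 220), -1)) = Mul(Add(Rational(3, 13), h), Pow(Add(220, h), -1)) = Mul(Pow(Add(220, h), -1), Add(Rational(3, 13), h)))
Mul(-1, Function('c')(187)) = Mul(-1, Mul(Pow(Add(220, 187), -1), Add(Rational(3, 13), 187))) = Mul(-1, Mul(Pow(407, -1), Rational(2434, 13))) = Mul(-1, Mul(Rational(1, 407), Rational(2434, 13))) = Mul(-1, Rational(2434, 5291)) = Rational(-2434, 5291)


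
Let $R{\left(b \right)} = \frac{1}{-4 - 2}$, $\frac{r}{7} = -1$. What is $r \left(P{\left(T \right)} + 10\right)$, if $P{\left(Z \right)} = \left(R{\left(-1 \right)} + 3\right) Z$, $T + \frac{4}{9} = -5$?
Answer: $\frac{2051}{54} \approx 37.982$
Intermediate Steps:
$T = - \frac{49}{9}$ ($T = - \frac{4}{9} - 5 = - \frac{49}{9} \approx -5.4444$)
$r = -7$ ($r = 7 \left(-1\right) = -7$)
$R{\left(b \right)} = - \frac{1}{6}$ ($R{\left(b \right)} = \frac{1}{-6} = - \frac{1}{6}$)
$P{\left(Z \right)} = \frac{17 Z}{6}$ ($P{\left(Z \right)} = \left(- \frac{1}{6} + 3\right) Z = \frac{17 Z}{6}$)
$r \left(P{\left(T \right)} + 10\right) = - 7 \left(\frac{17}{6} \left(- \frac{49}{9}\right) + 10\right) = - 7 \left(- \frac{833}{54} + 10\right) = \left(-7\right) \left(- \frac{293}{54}\right) = \frac{2051}{54}$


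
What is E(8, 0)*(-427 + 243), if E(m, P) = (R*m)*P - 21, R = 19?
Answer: 3864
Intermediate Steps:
E(m, P) = -21 + 19*P*m (E(m, P) = (19*m)*P - 21 = 19*P*m - 21 = -21 + 19*P*m)
E(8, 0)*(-427 + 243) = (-21 + 19*0*8)*(-427 + 243) = (-21 + 0)*(-184) = -21*(-184) = 3864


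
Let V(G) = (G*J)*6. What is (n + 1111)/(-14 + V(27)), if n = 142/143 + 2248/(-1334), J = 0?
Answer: -105902273/1335334 ≈ -79.308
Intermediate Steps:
n = -66018/95381 (n = 142*(1/143) + 2248*(-1/1334) = 142/143 - 1124/667 = -66018/95381 ≈ -0.69215)
V(G) = 0 (V(G) = (G*0)*6 = 0*6 = 0)
(n + 1111)/(-14 + V(27)) = (-66018/95381 + 1111)/(-14 + 0) = (105902273/95381)/(-14) = (105902273/95381)*(-1/14) = -105902273/1335334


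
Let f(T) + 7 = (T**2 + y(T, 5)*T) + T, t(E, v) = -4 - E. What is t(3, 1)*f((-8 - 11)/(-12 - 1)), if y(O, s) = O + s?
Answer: -7147/169 ≈ -42.290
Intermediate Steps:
f(T) = -7 + T + T**2 + T*(5 + T) (f(T) = -7 + ((T**2 + (T + 5)*T) + T) = -7 + ((T**2 + (5 + T)*T) + T) = -7 + ((T**2 + T*(5 + T)) + T) = -7 + (T + T**2 + T*(5 + T)) = -7 + T + T**2 + T*(5 + T))
t(3, 1)*f((-8 - 11)/(-12 - 1)) = (-4 - 1*3)*(-7 + 2*((-8 - 11)/(-12 - 1))**2 + 6*((-8 - 11)/(-12 - 1))) = (-4 - 3)*(-7 + 2*(-19/(-13))**2 + 6*(-19/(-13))) = -7*(-7 + 2*(-19*(-1/13))**2 + 6*(-19*(-1/13))) = -7*(-7 + 2*(19/13)**2 + 6*(19/13)) = -7*(-7 + 2*(361/169) + 114/13) = -7*(-7 + 722/169 + 114/13) = -7*1021/169 = -7147/169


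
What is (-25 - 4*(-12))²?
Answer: 529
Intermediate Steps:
(-25 - 4*(-12))² = (-25 + 48)² = 23² = 529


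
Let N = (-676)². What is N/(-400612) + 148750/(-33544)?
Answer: -1337854249/239966588 ≈ -5.5752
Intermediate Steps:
N = 456976
N/(-400612) + 148750/(-33544) = 456976/(-400612) + 148750/(-33544) = 456976*(-1/400612) + 148750*(-1/33544) = -114244/100153 - 10625/2396 = -1337854249/239966588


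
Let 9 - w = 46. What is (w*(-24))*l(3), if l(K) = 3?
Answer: 2664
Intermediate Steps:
w = -37 (w = 9 - 1*46 = 9 - 46 = -37)
(w*(-24))*l(3) = -37*(-24)*3 = 888*3 = 2664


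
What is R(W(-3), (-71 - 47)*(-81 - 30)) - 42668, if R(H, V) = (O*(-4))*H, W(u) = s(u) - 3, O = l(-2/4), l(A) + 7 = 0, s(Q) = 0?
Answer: -42752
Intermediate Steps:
l(A) = -7 (l(A) = -7 + 0 = -7)
O = -7
W(u) = -3 (W(u) = 0 - 3 = -3)
R(H, V) = 28*H (R(H, V) = (-7*(-4))*H = 28*H)
R(W(-3), (-71 - 47)*(-81 - 30)) - 42668 = 28*(-3) - 42668 = -84 - 42668 = -42752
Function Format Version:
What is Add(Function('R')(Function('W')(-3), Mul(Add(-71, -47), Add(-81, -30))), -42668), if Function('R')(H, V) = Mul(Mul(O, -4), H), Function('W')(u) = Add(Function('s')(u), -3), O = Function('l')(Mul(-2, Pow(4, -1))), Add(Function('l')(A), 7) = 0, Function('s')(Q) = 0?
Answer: -42752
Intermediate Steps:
Function('l')(A) = -7 (Function('l')(A) = Add(-7, 0) = -7)
O = -7
Function('W')(u) = -3 (Function('W')(u) = Add(0, -3) = -3)
Function('R')(H, V) = Mul(28, H) (Function('R')(H, V) = Mul(Mul(-7, -4), H) = Mul(28, H))
Add(Function('R')(Function('W')(-3), Mul(Add(-71, -47), Add(-81, -30))), -42668) = Add(Mul(28, -3), -42668) = Add(-84, -42668) = -42752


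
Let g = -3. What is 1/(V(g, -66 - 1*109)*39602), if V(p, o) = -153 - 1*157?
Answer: -1/12276620 ≈ -8.1456e-8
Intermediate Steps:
V(p, o) = -310 (V(p, o) = -153 - 157 = -310)
1/(V(g, -66 - 1*109)*39602) = 1/(-310*39602) = -1/310*1/39602 = -1/12276620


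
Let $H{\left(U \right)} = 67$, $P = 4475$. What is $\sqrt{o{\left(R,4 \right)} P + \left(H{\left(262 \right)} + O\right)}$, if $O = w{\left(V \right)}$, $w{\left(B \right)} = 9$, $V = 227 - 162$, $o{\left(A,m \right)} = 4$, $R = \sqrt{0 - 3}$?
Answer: $2 \sqrt{4494} \approx 134.07$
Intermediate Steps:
$R = i \sqrt{3}$ ($R = \sqrt{-3} = i \sqrt{3} \approx 1.732 i$)
$V = 65$ ($V = 227 - 162 = 65$)
$O = 9$
$\sqrt{o{\left(R,4 \right)} P + \left(H{\left(262 \right)} + O\right)} = \sqrt{4 \cdot 4475 + \left(67 + 9\right)} = \sqrt{17900 + 76} = \sqrt{17976} = 2 \sqrt{4494}$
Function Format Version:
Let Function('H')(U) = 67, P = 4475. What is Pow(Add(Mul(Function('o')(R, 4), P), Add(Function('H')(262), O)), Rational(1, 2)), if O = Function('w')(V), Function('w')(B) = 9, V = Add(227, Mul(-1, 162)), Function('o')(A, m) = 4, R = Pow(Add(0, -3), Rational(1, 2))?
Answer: Mul(2, Pow(4494, Rational(1, 2))) ≈ 134.07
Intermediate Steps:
R = Mul(I, Pow(3, Rational(1, 2))) (R = Pow(-3, Rational(1, 2)) = Mul(I, Pow(3, Rational(1, 2))) ≈ Mul(1.7320, I))
V = 65 (V = Add(227, -162) = 65)
O = 9
Pow(Add(Mul(Function('o')(R, 4), P), Add(Function('H')(262), O)), Rational(1, 2)) = Pow(Add(Mul(4, 4475), Add(67, 9)), Rational(1, 2)) = Pow(Add(17900, 76), Rational(1, 2)) = Pow(17976, Rational(1, 2)) = Mul(2, Pow(4494, Rational(1, 2)))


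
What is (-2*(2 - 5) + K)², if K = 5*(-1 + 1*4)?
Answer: 441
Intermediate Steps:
K = 15 (K = 5*(-1 + 4) = 5*3 = 15)
(-2*(2 - 5) + K)² = (-2*(2 - 5) + 15)² = (-2*(-3) + 15)² = (6 + 15)² = 21² = 441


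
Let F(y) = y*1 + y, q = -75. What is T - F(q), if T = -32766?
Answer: -32616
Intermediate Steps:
F(y) = 2*y (F(y) = y + y = 2*y)
T - F(q) = -32766 - 2*(-75) = -32766 - 1*(-150) = -32766 + 150 = -32616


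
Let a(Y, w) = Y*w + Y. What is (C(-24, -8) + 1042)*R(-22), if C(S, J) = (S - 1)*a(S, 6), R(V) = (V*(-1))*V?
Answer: -2537128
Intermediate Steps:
R(V) = -V² (R(V) = (-V)*V = -V²)
a(Y, w) = Y + Y*w
C(S, J) = 7*S*(-1 + S) (C(S, J) = (S - 1)*(S*(1 + 6)) = (-1 + S)*(S*7) = (-1 + S)*(7*S) = 7*S*(-1 + S))
(C(-24, -8) + 1042)*R(-22) = (7*(-24)*(-1 - 24) + 1042)*(-1*(-22)²) = (7*(-24)*(-25) + 1042)*(-1*484) = (4200 + 1042)*(-484) = 5242*(-484) = -2537128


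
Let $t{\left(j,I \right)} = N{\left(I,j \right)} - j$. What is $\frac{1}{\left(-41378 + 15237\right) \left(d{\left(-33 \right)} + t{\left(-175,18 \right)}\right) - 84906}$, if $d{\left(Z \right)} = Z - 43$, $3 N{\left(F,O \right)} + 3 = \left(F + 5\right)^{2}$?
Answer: $- \frac{3}{21768761} \approx -1.3781 \cdot 10^{-7}$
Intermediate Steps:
$N{\left(F,O \right)} = -1 + \frac{\left(5 + F\right)^{2}}{3}$ ($N{\left(F,O \right)} = -1 + \frac{\left(F + 5\right)^{2}}{3} = -1 + \frac{\left(5 + F\right)^{2}}{3}$)
$t{\left(j,I \right)} = -1 - j + \frac{\left(5 + I\right)^{2}}{3}$ ($t{\left(j,I \right)} = \left(-1 + \frac{\left(5 + I\right)^{2}}{3}\right) - j = -1 - j + \frac{\left(5 + I\right)^{2}}{3}$)
$d{\left(Z \right)} = -43 + Z$
$\frac{1}{\left(-41378 + 15237\right) \left(d{\left(-33 \right)} + t{\left(-175,18 \right)}\right) - 84906} = \frac{1}{\left(-41378 + 15237\right) \left(\left(-43 - 33\right) - \left(-174 - \frac{\left(5 + 18\right)^{2}}{3}\right)\right) - 84906} = \frac{1}{- 26141 \left(-76 + \left(-1 + 175 + \frac{23^{2}}{3}\right)\right) - 84906} = \frac{1}{- 26141 \left(-76 + \left(-1 + 175 + \frac{1}{3} \cdot 529\right)\right) - 84906} = \frac{1}{- 26141 \left(-76 + \left(-1 + 175 + \frac{529}{3}\right)\right) - 84906} = \frac{1}{- 26141 \left(-76 + \frac{1051}{3}\right) - 84906} = \frac{1}{\left(-26141\right) \frac{823}{3} - 84906} = \frac{1}{- \frac{21514043}{3} - 84906} = \frac{1}{- \frac{21768761}{3}} = - \frac{3}{21768761}$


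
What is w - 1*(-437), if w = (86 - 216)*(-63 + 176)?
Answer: -14253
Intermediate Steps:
w = -14690 (w = -130*113 = -14690)
w - 1*(-437) = -14690 - 1*(-437) = -14690 + 437 = -14253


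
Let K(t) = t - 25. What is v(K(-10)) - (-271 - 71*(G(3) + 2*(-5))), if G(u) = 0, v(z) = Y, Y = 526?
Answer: 87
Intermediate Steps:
K(t) = -25 + t
v(z) = 526
v(K(-10)) - (-271 - 71*(G(3) + 2*(-5))) = 526 - (-271 - 71*(0 + 2*(-5))) = 526 - (-271 - 71*(0 - 10)) = 526 - (-271 - 71*(-10)) = 526 - (-271 + 710) = 526 - 1*439 = 526 - 439 = 87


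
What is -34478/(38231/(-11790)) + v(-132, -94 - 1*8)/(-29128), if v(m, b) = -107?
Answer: 11840408510077/1113592568 ≈ 10633.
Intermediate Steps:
-34478/(38231/(-11790)) + v(-132, -94 - 1*8)/(-29128) = -34478/(38231/(-11790)) - 107/(-29128) = -34478/(38231*(-1/11790)) - 107*(-1/29128) = -34478/(-38231/11790) + 107/29128 = -34478*(-11790/38231) + 107/29128 = 406495620/38231 + 107/29128 = 11840408510077/1113592568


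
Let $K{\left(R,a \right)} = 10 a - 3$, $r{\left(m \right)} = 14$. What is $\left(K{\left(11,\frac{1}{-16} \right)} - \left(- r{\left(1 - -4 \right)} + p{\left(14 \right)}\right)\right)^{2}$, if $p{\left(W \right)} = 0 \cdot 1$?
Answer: $\frac{6889}{64} \approx 107.64$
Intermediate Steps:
$p{\left(W \right)} = 0$
$K{\left(R,a \right)} = -3 + 10 a$
$\left(K{\left(11,\frac{1}{-16} \right)} - \left(- r{\left(1 - -4 \right)} + p{\left(14 \right)}\right)\right)^{2} = \left(\left(-3 + \frac{10}{-16}\right) + \left(14 - 0\right)\right)^{2} = \left(\left(-3 + 10 \left(- \frac{1}{16}\right)\right) + \left(14 + 0\right)\right)^{2} = \left(\left(-3 - \frac{5}{8}\right) + 14\right)^{2} = \left(- \frac{29}{8} + 14\right)^{2} = \left(\frac{83}{8}\right)^{2} = \frac{6889}{64}$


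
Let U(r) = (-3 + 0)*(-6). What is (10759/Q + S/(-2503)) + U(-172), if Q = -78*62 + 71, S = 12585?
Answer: 127785008/11926795 ≈ 10.714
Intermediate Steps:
U(r) = 18 (U(r) = -3*(-6) = 18)
Q = -4765 (Q = -4836 + 71 = -4765)
(10759/Q + S/(-2503)) + U(-172) = (10759/(-4765) + 12585/(-2503)) + 18 = (10759*(-1/4765) + 12585*(-1/2503)) + 18 = (-10759/4765 - 12585/2503) + 18 = -86897302/11926795 + 18 = 127785008/11926795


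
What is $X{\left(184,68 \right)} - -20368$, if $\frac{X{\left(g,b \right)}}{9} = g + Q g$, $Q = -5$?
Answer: $13744$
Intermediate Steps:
$X{\left(g,b \right)} = - 36 g$ ($X{\left(g,b \right)} = 9 \left(g - 5 g\right) = 9 \left(- 4 g\right) = - 36 g$)
$X{\left(184,68 \right)} - -20368 = \left(-36\right) 184 - -20368 = -6624 + 20368 = 13744$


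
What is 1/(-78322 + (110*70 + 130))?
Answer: -1/70492 ≈ -1.4186e-5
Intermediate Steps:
1/(-78322 + (110*70 + 130)) = 1/(-78322 + (7700 + 130)) = 1/(-78322 + 7830) = 1/(-70492) = -1/70492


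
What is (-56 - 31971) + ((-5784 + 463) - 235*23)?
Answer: -42753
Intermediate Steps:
(-56 - 31971) + ((-5784 + 463) - 235*23) = -32027 + (-5321 - 1*5405) = -32027 + (-5321 - 5405) = -32027 - 10726 = -42753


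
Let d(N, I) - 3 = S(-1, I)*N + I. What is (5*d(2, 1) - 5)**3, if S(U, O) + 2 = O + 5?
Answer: 166375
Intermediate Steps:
S(U, O) = 3 + O (S(U, O) = -2 + (O + 5) = -2 + (5 + O) = 3 + O)
d(N, I) = 3 + I + N*(3 + I) (d(N, I) = 3 + ((3 + I)*N + I) = 3 + (N*(3 + I) + I) = 3 + (I + N*(3 + I)) = 3 + I + N*(3 + I))
(5*d(2, 1) - 5)**3 = (5*(3 + 1 + 2*(3 + 1)) - 5)**3 = (5*(3 + 1 + 2*4) - 5)**3 = (5*(3 + 1 + 8) - 5)**3 = (5*12 - 5)**3 = (60 - 5)**3 = 55**3 = 166375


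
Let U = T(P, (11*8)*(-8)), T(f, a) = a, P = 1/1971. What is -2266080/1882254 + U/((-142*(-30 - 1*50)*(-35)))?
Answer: -4685772402/3897834325 ≈ -1.2021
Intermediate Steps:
P = 1/1971 ≈ 0.00050736
U = -704 (U = (11*8)*(-8) = 88*(-8) = -704)
-2266080/1882254 + U/((-142*(-30 - 1*50)*(-35))) = -2266080/1882254 - 704*1/(4970*(-30 - 1*50)) = -2266080*1/1882254 - 704*1/(4970*(-30 - 50)) = -377680/313709 - 704/(-142*(-80)*(-35)) = -377680/313709 - 704/(11360*(-35)) = -377680/313709 - 704/(-397600) = -377680/313709 - 704*(-1/397600) = -377680/313709 + 22/12425 = -4685772402/3897834325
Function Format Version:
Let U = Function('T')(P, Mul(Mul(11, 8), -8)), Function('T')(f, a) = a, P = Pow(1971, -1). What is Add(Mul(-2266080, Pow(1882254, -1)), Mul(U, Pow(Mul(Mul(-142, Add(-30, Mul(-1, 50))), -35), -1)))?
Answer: Rational(-4685772402, 3897834325) ≈ -1.2021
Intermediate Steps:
P = Rational(1, 1971) ≈ 0.00050736
U = -704 (U = Mul(Mul(11, 8), -8) = Mul(88, -8) = -704)
Add(Mul(-2266080, Pow(1882254, -1)), Mul(U, Pow(Mul(Mul(-142, Add(-30, Mul(-1, 50))), -35), -1))) = Add(Mul(-2266080, Pow(1882254, -1)), Mul(-704, Pow(Mul(Mul(-142, Add(-30, Mul(-1, 50))), -35), -1))) = Add(Mul(-2266080, Rational(1, 1882254)), Mul(-704, Pow(Mul(Mul(-142, Add(-30, -50)), -35), -1))) = Add(Rational(-377680, 313709), Mul(-704, Pow(Mul(Mul(-142, -80), -35), -1))) = Add(Rational(-377680, 313709), Mul(-704, Pow(Mul(11360, -35), -1))) = Add(Rational(-377680, 313709), Mul(-704, Pow(-397600, -1))) = Add(Rational(-377680, 313709), Mul(-704, Rational(-1, 397600))) = Add(Rational(-377680, 313709), Rational(22, 12425)) = Rational(-4685772402, 3897834325)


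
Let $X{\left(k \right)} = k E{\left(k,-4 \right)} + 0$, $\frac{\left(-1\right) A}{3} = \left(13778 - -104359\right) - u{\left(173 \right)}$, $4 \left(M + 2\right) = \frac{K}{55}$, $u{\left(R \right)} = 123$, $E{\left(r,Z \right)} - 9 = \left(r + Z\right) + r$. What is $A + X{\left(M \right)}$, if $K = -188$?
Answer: $- \frac{1070970927}{3025} \approx -3.5404 \cdot 10^{5}$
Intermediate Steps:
$E{\left(r,Z \right)} = 9 + Z + 2 r$ ($E{\left(r,Z \right)} = 9 + \left(\left(r + Z\right) + r\right) = 9 + \left(\left(Z + r\right) + r\right) = 9 + \left(Z + 2 r\right) = 9 + Z + 2 r$)
$M = - \frac{157}{55}$ ($M = -2 + \frac{\left(-188\right) \frac{1}{55}}{4} = -2 + \frac{1}{4} \left(- \frac{188}{55}\right) = -2 - \frac{47}{55} = - \frac{157}{55} \approx -2.8545$)
$A = -354042$ ($A = - 3 \left(\left(13778 - -104359\right) - 123\right) = - 3 \left(\left(13778 + 104359\right) - 123\right) = - 3 \left(118137 - 123\right) = \left(-3\right) 118014 = -354042$)
$X{\left(k \right)} = k \left(5 + 2 k\right)$ ($X{\left(k \right)} = k \left(9 - 4 + 2 k\right) + 0 = k \left(5 + 2 k\right) + 0 = k \left(5 + 2 k\right)$)
$A + X{\left(M \right)} = -354042 - \frac{157 \left(5 + 2 \left(- \frac{157}{55}\right)\right)}{55} = -354042 - \frac{157 \left(5 - \frac{314}{55}\right)}{55} = -354042 - - \frac{6123}{3025} = -354042 + \frac{6123}{3025} = - \frac{1070970927}{3025}$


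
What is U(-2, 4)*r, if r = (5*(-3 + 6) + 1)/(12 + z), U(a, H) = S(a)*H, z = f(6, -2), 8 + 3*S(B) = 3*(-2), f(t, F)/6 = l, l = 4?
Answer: -224/27 ≈ -8.2963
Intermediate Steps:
f(t, F) = 24 (f(t, F) = 6*4 = 24)
S(B) = -14/3 (S(B) = -8/3 + (3*(-2))/3 = -8/3 + (⅓)*(-6) = -8/3 - 2 = -14/3)
z = 24
U(a, H) = -14*H/3
r = 4/9 (r = (5*(-3 + 6) + 1)/(12 + 24) = (5*3 + 1)/36 = (15 + 1)*(1/36) = 16*(1/36) = 4/9 ≈ 0.44444)
U(-2, 4)*r = -14/3*4*(4/9) = -56/3*4/9 = -224/27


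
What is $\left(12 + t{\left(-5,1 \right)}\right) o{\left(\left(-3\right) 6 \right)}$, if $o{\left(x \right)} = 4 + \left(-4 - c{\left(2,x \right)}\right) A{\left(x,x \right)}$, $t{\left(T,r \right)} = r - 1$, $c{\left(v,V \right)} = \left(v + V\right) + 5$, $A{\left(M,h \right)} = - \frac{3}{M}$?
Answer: $62$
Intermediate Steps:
$c{\left(v,V \right)} = 5 + V + v$ ($c{\left(v,V \right)} = \left(V + v\right) + 5 = 5 + V + v$)
$t{\left(T,r \right)} = -1 + r$
$o{\left(x \right)} = 4 - \frac{3 \left(-11 - x\right)}{x}$ ($o{\left(x \right)} = 4 + \left(-4 - \left(5 + x + 2\right)\right) \left(- \frac{3}{x}\right) = 4 + \left(-4 - \left(7 + x\right)\right) \left(- \frac{3}{x}\right) = 4 + \left(-11 - x\right) \left(- \frac{3}{x}\right) = 4 - \frac{3 \left(-11 - x\right)}{x}$)
$\left(12 + t{\left(-5,1 \right)}\right) o{\left(\left(-3\right) 6 \right)} = \left(12 + \left(-1 + 1\right)\right) \left(7 + \frac{33}{\left(-3\right) 6}\right) = \left(12 + 0\right) \left(7 + \frac{33}{-18}\right) = 12 \left(7 + 33 \left(- \frac{1}{18}\right)\right) = 12 \left(7 - \frac{11}{6}\right) = 12 \cdot \frac{31}{6} = 62$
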